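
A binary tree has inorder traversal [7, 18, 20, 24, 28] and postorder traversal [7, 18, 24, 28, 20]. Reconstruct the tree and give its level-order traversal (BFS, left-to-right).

Inorder:   [7, 18, 20, 24, 28]
Postorder: [7, 18, 24, 28, 20]
Algorithm: postorder visits root last, so walk postorder right-to-left;
each value is the root of the current inorder slice — split it at that
value, recurse on the right subtree first, then the left.
Recursive splits:
  root=20; inorder splits into left=[7, 18], right=[24, 28]
  root=28; inorder splits into left=[24], right=[]
  root=24; inorder splits into left=[], right=[]
  root=18; inorder splits into left=[7], right=[]
  root=7; inorder splits into left=[], right=[]
Reconstructed level-order: [20, 18, 28, 7, 24]


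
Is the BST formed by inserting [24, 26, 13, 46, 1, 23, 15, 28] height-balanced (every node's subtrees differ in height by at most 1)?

Tree (level-order array): [24, 13, 26, 1, 23, None, 46, None, None, 15, None, 28]
Definition: a tree is height-balanced if, at every node, |h(left) - h(right)| <= 1 (empty subtree has height -1).
Bottom-up per-node check:
  node 1: h_left=-1, h_right=-1, diff=0 [OK], height=0
  node 15: h_left=-1, h_right=-1, diff=0 [OK], height=0
  node 23: h_left=0, h_right=-1, diff=1 [OK], height=1
  node 13: h_left=0, h_right=1, diff=1 [OK], height=2
  node 28: h_left=-1, h_right=-1, diff=0 [OK], height=0
  node 46: h_left=0, h_right=-1, diff=1 [OK], height=1
  node 26: h_left=-1, h_right=1, diff=2 [FAIL (|-1-1|=2 > 1)], height=2
  node 24: h_left=2, h_right=2, diff=0 [OK], height=3
Node 26 violates the condition: |-1 - 1| = 2 > 1.
Result: Not balanced


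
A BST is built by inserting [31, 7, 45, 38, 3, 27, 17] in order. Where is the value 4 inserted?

Starting tree (level order): [31, 7, 45, 3, 27, 38, None, None, None, 17]
Insertion path: 31 -> 7 -> 3
Result: insert 4 as right child of 3
Final tree (level order): [31, 7, 45, 3, 27, 38, None, None, 4, 17]


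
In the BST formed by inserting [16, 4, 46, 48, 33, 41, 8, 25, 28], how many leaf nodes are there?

Tree built from: [16, 4, 46, 48, 33, 41, 8, 25, 28]
Tree (level-order array): [16, 4, 46, None, 8, 33, 48, None, None, 25, 41, None, None, None, 28]
Rule: A leaf has 0 children.
Per-node child counts:
  node 16: 2 child(ren)
  node 4: 1 child(ren)
  node 8: 0 child(ren)
  node 46: 2 child(ren)
  node 33: 2 child(ren)
  node 25: 1 child(ren)
  node 28: 0 child(ren)
  node 41: 0 child(ren)
  node 48: 0 child(ren)
Matching nodes: [8, 28, 41, 48]
Count of leaf nodes: 4


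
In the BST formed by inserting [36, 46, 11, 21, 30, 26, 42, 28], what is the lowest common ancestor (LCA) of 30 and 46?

Tree insertion order: [36, 46, 11, 21, 30, 26, 42, 28]
Tree (level-order array): [36, 11, 46, None, 21, 42, None, None, 30, None, None, 26, None, None, 28]
In a BST, the LCA of p=30, q=46 is the first node v on the
root-to-leaf path with p <= v <= q (go left if both < v, right if both > v).
Walk from root:
  at 36: 30 <= 36 <= 46, this is the LCA
LCA = 36


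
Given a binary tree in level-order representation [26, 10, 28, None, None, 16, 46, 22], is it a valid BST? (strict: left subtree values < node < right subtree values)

Level-order array: [26, 10, 28, None, None, 16, 46, 22]
Validate using subtree bounds (lo, hi): at each node, require lo < value < hi,
then recurse left with hi=value and right with lo=value.
Preorder trace (stopping at first violation):
  at node 26 with bounds (-inf, +inf): OK
  at node 10 with bounds (-inf, 26): OK
  at node 28 with bounds (26, +inf): OK
  at node 16 with bounds (26, 28): VIOLATION
Node 16 violates its bound: not (26 < 16 < 28).
Result: Not a valid BST


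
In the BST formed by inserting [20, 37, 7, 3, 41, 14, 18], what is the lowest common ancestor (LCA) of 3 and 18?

Tree insertion order: [20, 37, 7, 3, 41, 14, 18]
Tree (level-order array): [20, 7, 37, 3, 14, None, 41, None, None, None, 18]
In a BST, the LCA of p=3, q=18 is the first node v on the
root-to-leaf path with p <= v <= q (go left if both < v, right if both > v).
Walk from root:
  at 20: both 3 and 18 < 20, go left
  at 7: 3 <= 7 <= 18, this is the LCA
LCA = 7


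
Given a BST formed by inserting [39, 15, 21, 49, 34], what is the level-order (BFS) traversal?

Tree insertion order: [39, 15, 21, 49, 34]
Tree (level-order array): [39, 15, 49, None, 21, None, None, None, 34]
BFS from the root, enqueuing left then right child of each popped node:
  queue [39] -> pop 39, enqueue [15, 49], visited so far: [39]
  queue [15, 49] -> pop 15, enqueue [21], visited so far: [39, 15]
  queue [49, 21] -> pop 49, enqueue [none], visited so far: [39, 15, 49]
  queue [21] -> pop 21, enqueue [34], visited so far: [39, 15, 49, 21]
  queue [34] -> pop 34, enqueue [none], visited so far: [39, 15, 49, 21, 34]
Result: [39, 15, 49, 21, 34]


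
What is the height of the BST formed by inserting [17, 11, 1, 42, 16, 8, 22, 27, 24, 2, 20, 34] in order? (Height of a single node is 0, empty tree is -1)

Insertion order: [17, 11, 1, 42, 16, 8, 22, 27, 24, 2, 20, 34]
Tree (level-order array): [17, 11, 42, 1, 16, 22, None, None, 8, None, None, 20, 27, 2, None, None, None, 24, 34]
Compute height bottom-up (empty subtree = -1):
  height(2) = 1 + max(-1, -1) = 0
  height(8) = 1 + max(0, -1) = 1
  height(1) = 1 + max(-1, 1) = 2
  height(16) = 1 + max(-1, -1) = 0
  height(11) = 1 + max(2, 0) = 3
  height(20) = 1 + max(-1, -1) = 0
  height(24) = 1 + max(-1, -1) = 0
  height(34) = 1 + max(-1, -1) = 0
  height(27) = 1 + max(0, 0) = 1
  height(22) = 1 + max(0, 1) = 2
  height(42) = 1 + max(2, -1) = 3
  height(17) = 1 + max(3, 3) = 4
Height = 4


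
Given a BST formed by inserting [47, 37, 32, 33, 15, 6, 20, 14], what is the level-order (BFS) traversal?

Tree insertion order: [47, 37, 32, 33, 15, 6, 20, 14]
Tree (level-order array): [47, 37, None, 32, None, 15, 33, 6, 20, None, None, None, 14]
BFS from the root, enqueuing left then right child of each popped node:
  queue [47] -> pop 47, enqueue [37], visited so far: [47]
  queue [37] -> pop 37, enqueue [32], visited so far: [47, 37]
  queue [32] -> pop 32, enqueue [15, 33], visited so far: [47, 37, 32]
  queue [15, 33] -> pop 15, enqueue [6, 20], visited so far: [47, 37, 32, 15]
  queue [33, 6, 20] -> pop 33, enqueue [none], visited so far: [47, 37, 32, 15, 33]
  queue [6, 20] -> pop 6, enqueue [14], visited so far: [47, 37, 32, 15, 33, 6]
  queue [20, 14] -> pop 20, enqueue [none], visited so far: [47, 37, 32, 15, 33, 6, 20]
  queue [14] -> pop 14, enqueue [none], visited so far: [47, 37, 32, 15, 33, 6, 20, 14]
Result: [47, 37, 32, 15, 33, 6, 20, 14]


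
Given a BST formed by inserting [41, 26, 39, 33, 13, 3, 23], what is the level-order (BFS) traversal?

Tree insertion order: [41, 26, 39, 33, 13, 3, 23]
Tree (level-order array): [41, 26, None, 13, 39, 3, 23, 33]
BFS from the root, enqueuing left then right child of each popped node:
  queue [41] -> pop 41, enqueue [26], visited so far: [41]
  queue [26] -> pop 26, enqueue [13, 39], visited so far: [41, 26]
  queue [13, 39] -> pop 13, enqueue [3, 23], visited so far: [41, 26, 13]
  queue [39, 3, 23] -> pop 39, enqueue [33], visited so far: [41, 26, 13, 39]
  queue [3, 23, 33] -> pop 3, enqueue [none], visited so far: [41, 26, 13, 39, 3]
  queue [23, 33] -> pop 23, enqueue [none], visited so far: [41, 26, 13, 39, 3, 23]
  queue [33] -> pop 33, enqueue [none], visited so far: [41, 26, 13, 39, 3, 23, 33]
Result: [41, 26, 13, 39, 3, 23, 33]


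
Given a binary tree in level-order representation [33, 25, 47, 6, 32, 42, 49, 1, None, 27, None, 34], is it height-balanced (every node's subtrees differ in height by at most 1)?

Tree (level-order array): [33, 25, 47, 6, 32, 42, 49, 1, None, 27, None, 34]
Definition: a tree is height-balanced if, at every node, |h(left) - h(right)| <= 1 (empty subtree has height -1).
Bottom-up per-node check:
  node 1: h_left=-1, h_right=-1, diff=0 [OK], height=0
  node 6: h_left=0, h_right=-1, diff=1 [OK], height=1
  node 27: h_left=-1, h_right=-1, diff=0 [OK], height=0
  node 32: h_left=0, h_right=-1, diff=1 [OK], height=1
  node 25: h_left=1, h_right=1, diff=0 [OK], height=2
  node 34: h_left=-1, h_right=-1, diff=0 [OK], height=0
  node 42: h_left=0, h_right=-1, diff=1 [OK], height=1
  node 49: h_left=-1, h_right=-1, diff=0 [OK], height=0
  node 47: h_left=1, h_right=0, diff=1 [OK], height=2
  node 33: h_left=2, h_right=2, diff=0 [OK], height=3
All nodes satisfy the balance condition.
Result: Balanced


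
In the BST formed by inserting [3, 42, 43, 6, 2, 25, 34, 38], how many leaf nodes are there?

Tree built from: [3, 42, 43, 6, 2, 25, 34, 38]
Tree (level-order array): [3, 2, 42, None, None, 6, 43, None, 25, None, None, None, 34, None, 38]
Rule: A leaf has 0 children.
Per-node child counts:
  node 3: 2 child(ren)
  node 2: 0 child(ren)
  node 42: 2 child(ren)
  node 6: 1 child(ren)
  node 25: 1 child(ren)
  node 34: 1 child(ren)
  node 38: 0 child(ren)
  node 43: 0 child(ren)
Matching nodes: [2, 38, 43]
Count of leaf nodes: 3


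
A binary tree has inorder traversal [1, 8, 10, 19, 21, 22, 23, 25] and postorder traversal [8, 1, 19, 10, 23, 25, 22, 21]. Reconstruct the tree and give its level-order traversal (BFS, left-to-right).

Inorder:   [1, 8, 10, 19, 21, 22, 23, 25]
Postorder: [8, 1, 19, 10, 23, 25, 22, 21]
Algorithm: postorder visits root last, so walk postorder right-to-left;
each value is the root of the current inorder slice — split it at that
value, recurse on the right subtree first, then the left.
Recursive splits:
  root=21; inorder splits into left=[1, 8, 10, 19], right=[22, 23, 25]
  root=22; inorder splits into left=[], right=[23, 25]
  root=25; inorder splits into left=[23], right=[]
  root=23; inorder splits into left=[], right=[]
  root=10; inorder splits into left=[1, 8], right=[19]
  root=19; inorder splits into left=[], right=[]
  root=1; inorder splits into left=[], right=[8]
  root=8; inorder splits into left=[], right=[]
Reconstructed level-order: [21, 10, 22, 1, 19, 25, 8, 23]


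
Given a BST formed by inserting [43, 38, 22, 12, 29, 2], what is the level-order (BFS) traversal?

Tree insertion order: [43, 38, 22, 12, 29, 2]
Tree (level-order array): [43, 38, None, 22, None, 12, 29, 2]
BFS from the root, enqueuing left then right child of each popped node:
  queue [43] -> pop 43, enqueue [38], visited so far: [43]
  queue [38] -> pop 38, enqueue [22], visited so far: [43, 38]
  queue [22] -> pop 22, enqueue [12, 29], visited so far: [43, 38, 22]
  queue [12, 29] -> pop 12, enqueue [2], visited so far: [43, 38, 22, 12]
  queue [29, 2] -> pop 29, enqueue [none], visited so far: [43, 38, 22, 12, 29]
  queue [2] -> pop 2, enqueue [none], visited so far: [43, 38, 22, 12, 29, 2]
Result: [43, 38, 22, 12, 29, 2]


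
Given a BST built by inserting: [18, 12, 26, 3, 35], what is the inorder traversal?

Tree insertion order: [18, 12, 26, 3, 35]
Tree (level-order array): [18, 12, 26, 3, None, None, 35]
Inorder traversal: [3, 12, 18, 26, 35]


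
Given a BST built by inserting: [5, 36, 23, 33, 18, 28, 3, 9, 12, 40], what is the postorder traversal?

Tree insertion order: [5, 36, 23, 33, 18, 28, 3, 9, 12, 40]
Tree (level-order array): [5, 3, 36, None, None, 23, 40, 18, 33, None, None, 9, None, 28, None, None, 12]
Postorder traversal: [3, 12, 9, 18, 28, 33, 23, 40, 36, 5]


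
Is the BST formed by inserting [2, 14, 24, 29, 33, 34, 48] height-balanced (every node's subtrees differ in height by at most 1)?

Tree (level-order array): [2, None, 14, None, 24, None, 29, None, 33, None, 34, None, 48]
Definition: a tree is height-balanced if, at every node, |h(left) - h(right)| <= 1 (empty subtree has height -1).
Bottom-up per-node check:
  node 48: h_left=-1, h_right=-1, diff=0 [OK], height=0
  node 34: h_left=-1, h_right=0, diff=1 [OK], height=1
  node 33: h_left=-1, h_right=1, diff=2 [FAIL (|-1-1|=2 > 1)], height=2
  node 29: h_left=-1, h_right=2, diff=3 [FAIL (|-1-2|=3 > 1)], height=3
  node 24: h_left=-1, h_right=3, diff=4 [FAIL (|-1-3|=4 > 1)], height=4
  node 14: h_left=-1, h_right=4, diff=5 [FAIL (|-1-4|=5 > 1)], height=5
  node 2: h_left=-1, h_right=5, diff=6 [FAIL (|-1-5|=6 > 1)], height=6
Node 33 violates the condition: |-1 - 1| = 2 > 1.
Result: Not balanced


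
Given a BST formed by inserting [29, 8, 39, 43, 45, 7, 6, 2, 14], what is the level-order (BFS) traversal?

Tree insertion order: [29, 8, 39, 43, 45, 7, 6, 2, 14]
Tree (level-order array): [29, 8, 39, 7, 14, None, 43, 6, None, None, None, None, 45, 2]
BFS from the root, enqueuing left then right child of each popped node:
  queue [29] -> pop 29, enqueue [8, 39], visited so far: [29]
  queue [8, 39] -> pop 8, enqueue [7, 14], visited so far: [29, 8]
  queue [39, 7, 14] -> pop 39, enqueue [43], visited so far: [29, 8, 39]
  queue [7, 14, 43] -> pop 7, enqueue [6], visited so far: [29, 8, 39, 7]
  queue [14, 43, 6] -> pop 14, enqueue [none], visited so far: [29, 8, 39, 7, 14]
  queue [43, 6] -> pop 43, enqueue [45], visited so far: [29, 8, 39, 7, 14, 43]
  queue [6, 45] -> pop 6, enqueue [2], visited so far: [29, 8, 39, 7, 14, 43, 6]
  queue [45, 2] -> pop 45, enqueue [none], visited so far: [29, 8, 39, 7, 14, 43, 6, 45]
  queue [2] -> pop 2, enqueue [none], visited so far: [29, 8, 39, 7, 14, 43, 6, 45, 2]
Result: [29, 8, 39, 7, 14, 43, 6, 45, 2]


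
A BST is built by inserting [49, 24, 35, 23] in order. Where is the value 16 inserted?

Starting tree (level order): [49, 24, None, 23, 35]
Insertion path: 49 -> 24 -> 23
Result: insert 16 as left child of 23
Final tree (level order): [49, 24, None, 23, 35, 16]


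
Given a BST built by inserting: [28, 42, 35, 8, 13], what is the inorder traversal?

Tree insertion order: [28, 42, 35, 8, 13]
Tree (level-order array): [28, 8, 42, None, 13, 35]
Inorder traversal: [8, 13, 28, 35, 42]


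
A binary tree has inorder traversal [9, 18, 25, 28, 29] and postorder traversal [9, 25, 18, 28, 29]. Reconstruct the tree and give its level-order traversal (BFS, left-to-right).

Inorder:   [9, 18, 25, 28, 29]
Postorder: [9, 25, 18, 28, 29]
Algorithm: postorder visits root last, so walk postorder right-to-left;
each value is the root of the current inorder slice — split it at that
value, recurse on the right subtree first, then the left.
Recursive splits:
  root=29; inorder splits into left=[9, 18, 25, 28], right=[]
  root=28; inorder splits into left=[9, 18, 25], right=[]
  root=18; inorder splits into left=[9], right=[25]
  root=25; inorder splits into left=[], right=[]
  root=9; inorder splits into left=[], right=[]
Reconstructed level-order: [29, 28, 18, 9, 25]


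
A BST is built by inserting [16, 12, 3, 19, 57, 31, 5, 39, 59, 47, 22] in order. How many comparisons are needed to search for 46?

Search path for 46: 16 -> 19 -> 57 -> 31 -> 39 -> 47
Found: False
Comparisons: 6


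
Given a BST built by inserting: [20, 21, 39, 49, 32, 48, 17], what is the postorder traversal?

Tree insertion order: [20, 21, 39, 49, 32, 48, 17]
Tree (level-order array): [20, 17, 21, None, None, None, 39, 32, 49, None, None, 48]
Postorder traversal: [17, 32, 48, 49, 39, 21, 20]


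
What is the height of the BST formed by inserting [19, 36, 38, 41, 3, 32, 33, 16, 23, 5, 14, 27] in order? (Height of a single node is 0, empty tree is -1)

Insertion order: [19, 36, 38, 41, 3, 32, 33, 16, 23, 5, 14, 27]
Tree (level-order array): [19, 3, 36, None, 16, 32, 38, 5, None, 23, 33, None, 41, None, 14, None, 27]
Compute height bottom-up (empty subtree = -1):
  height(14) = 1 + max(-1, -1) = 0
  height(5) = 1 + max(-1, 0) = 1
  height(16) = 1 + max(1, -1) = 2
  height(3) = 1 + max(-1, 2) = 3
  height(27) = 1 + max(-1, -1) = 0
  height(23) = 1 + max(-1, 0) = 1
  height(33) = 1 + max(-1, -1) = 0
  height(32) = 1 + max(1, 0) = 2
  height(41) = 1 + max(-1, -1) = 0
  height(38) = 1 + max(-1, 0) = 1
  height(36) = 1 + max(2, 1) = 3
  height(19) = 1 + max(3, 3) = 4
Height = 4


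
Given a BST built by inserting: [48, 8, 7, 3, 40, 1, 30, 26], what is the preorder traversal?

Tree insertion order: [48, 8, 7, 3, 40, 1, 30, 26]
Tree (level-order array): [48, 8, None, 7, 40, 3, None, 30, None, 1, None, 26]
Preorder traversal: [48, 8, 7, 3, 1, 40, 30, 26]


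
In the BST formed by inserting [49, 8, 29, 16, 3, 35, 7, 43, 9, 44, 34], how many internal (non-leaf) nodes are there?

Tree built from: [49, 8, 29, 16, 3, 35, 7, 43, 9, 44, 34]
Tree (level-order array): [49, 8, None, 3, 29, None, 7, 16, 35, None, None, 9, None, 34, 43, None, None, None, None, None, 44]
Rule: An internal node has at least one child.
Per-node child counts:
  node 49: 1 child(ren)
  node 8: 2 child(ren)
  node 3: 1 child(ren)
  node 7: 0 child(ren)
  node 29: 2 child(ren)
  node 16: 1 child(ren)
  node 9: 0 child(ren)
  node 35: 2 child(ren)
  node 34: 0 child(ren)
  node 43: 1 child(ren)
  node 44: 0 child(ren)
Matching nodes: [49, 8, 3, 29, 16, 35, 43]
Count of internal (non-leaf) nodes: 7


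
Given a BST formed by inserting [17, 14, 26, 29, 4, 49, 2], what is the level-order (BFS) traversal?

Tree insertion order: [17, 14, 26, 29, 4, 49, 2]
Tree (level-order array): [17, 14, 26, 4, None, None, 29, 2, None, None, 49]
BFS from the root, enqueuing left then right child of each popped node:
  queue [17] -> pop 17, enqueue [14, 26], visited so far: [17]
  queue [14, 26] -> pop 14, enqueue [4], visited so far: [17, 14]
  queue [26, 4] -> pop 26, enqueue [29], visited so far: [17, 14, 26]
  queue [4, 29] -> pop 4, enqueue [2], visited so far: [17, 14, 26, 4]
  queue [29, 2] -> pop 29, enqueue [49], visited so far: [17, 14, 26, 4, 29]
  queue [2, 49] -> pop 2, enqueue [none], visited so far: [17, 14, 26, 4, 29, 2]
  queue [49] -> pop 49, enqueue [none], visited so far: [17, 14, 26, 4, 29, 2, 49]
Result: [17, 14, 26, 4, 29, 2, 49]


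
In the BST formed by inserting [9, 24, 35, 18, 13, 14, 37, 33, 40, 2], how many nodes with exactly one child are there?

Tree built from: [9, 24, 35, 18, 13, 14, 37, 33, 40, 2]
Tree (level-order array): [9, 2, 24, None, None, 18, 35, 13, None, 33, 37, None, 14, None, None, None, 40]
Rule: These are nodes with exactly 1 non-null child.
Per-node child counts:
  node 9: 2 child(ren)
  node 2: 0 child(ren)
  node 24: 2 child(ren)
  node 18: 1 child(ren)
  node 13: 1 child(ren)
  node 14: 0 child(ren)
  node 35: 2 child(ren)
  node 33: 0 child(ren)
  node 37: 1 child(ren)
  node 40: 0 child(ren)
Matching nodes: [18, 13, 37]
Count of nodes with exactly one child: 3


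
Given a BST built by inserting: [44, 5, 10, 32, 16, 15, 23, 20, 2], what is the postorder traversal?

Tree insertion order: [44, 5, 10, 32, 16, 15, 23, 20, 2]
Tree (level-order array): [44, 5, None, 2, 10, None, None, None, 32, 16, None, 15, 23, None, None, 20]
Postorder traversal: [2, 15, 20, 23, 16, 32, 10, 5, 44]


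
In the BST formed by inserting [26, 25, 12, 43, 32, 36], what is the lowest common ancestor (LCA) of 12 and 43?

Tree insertion order: [26, 25, 12, 43, 32, 36]
Tree (level-order array): [26, 25, 43, 12, None, 32, None, None, None, None, 36]
In a BST, the LCA of p=12, q=43 is the first node v on the
root-to-leaf path with p <= v <= q (go left if both < v, right if both > v).
Walk from root:
  at 26: 12 <= 26 <= 43, this is the LCA
LCA = 26


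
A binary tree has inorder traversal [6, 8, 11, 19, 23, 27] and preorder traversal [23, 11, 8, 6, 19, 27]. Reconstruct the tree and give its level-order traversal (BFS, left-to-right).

Inorder:  [6, 8, 11, 19, 23, 27]
Preorder: [23, 11, 8, 6, 19, 27]
Algorithm: preorder visits root first, so consume preorder in order;
for each root, split the current inorder slice at that value into
left-subtree inorder and right-subtree inorder, then recurse.
Recursive splits:
  root=23; inorder splits into left=[6, 8, 11, 19], right=[27]
  root=11; inorder splits into left=[6, 8], right=[19]
  root=8; inorder splits into left=[6], right=[]
  root=6; inorder splits into left=[], right=[]
  root=19; inorder splits into left=[], right=[]
  root=27; inorder splits into left=[], right=[]
Reconstructed level-order: [23, 11, 27, 8, 19, 6]


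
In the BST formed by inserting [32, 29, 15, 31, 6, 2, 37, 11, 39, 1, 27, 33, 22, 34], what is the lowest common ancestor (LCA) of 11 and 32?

Tree insertion order: [32, 29, 15, 31, 6, 2, 37, 11, 39, 1, 27, 33, 22, 34]
Tree (level-order array): [32, 29, 37, 15, 31, 33, 39, 6, 27, None, None, None, 34, None, None, 2, 11, 22, None, None, None, 1]
In a BST, the LCA of p=11, q=32 is the first node v on the
root-to-leaf path with p <= v <= q (go left if both < v, right if both > v).
Walk from root:
  at 32: 11 <= 32 <= 32, this is the LCA
LCA = 32


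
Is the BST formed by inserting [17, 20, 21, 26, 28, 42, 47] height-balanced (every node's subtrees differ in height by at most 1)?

Tree (level-order array): [17, None, 20, None, 21, None, 26, None, 28, None, 42, None, 47]
Definition: a tree is height-balanced if, at every node, |h(left) - h(right)| <= 1 (empty subtree has height -1).
Bottom-up per-node check:
  node 47: h_left=-1, h_right=-1, diff=0 [OK], height=0
  node 42: h_left=-1, h_right=0, diff=1 [OK], height=1
  node 28: h_left=-1, h_right=1, diff=2 [FAIL (|-1-1|=2 > 1)], height=2
  node 26: h_left=-1, h_right=2, diff=3 [FAIL (|-1-2|=3 > 1)], height=3
  node 21: h_left=-1, h_right=3, diff=4 [FAIL (|-1-3|=4 > 1)], height=4
  node 20: h_left=-1, h_right=4, diff=5 [FAIL (|-1-4|=5 > 1)], height=5
  node 17: h_left=-1, h_right=5, diff=6 [FAIL (|-1-5|=6 > 1)], height=6
Node 28 violates the condition: |-1 - 1| = 2 > 1.
Result: Not balanced


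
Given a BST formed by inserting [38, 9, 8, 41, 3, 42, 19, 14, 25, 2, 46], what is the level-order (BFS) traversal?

Tree insertion order: [38, 9, 8, 41, 3, 42, 19, 14, 25, 2, 46]
Tree (level-order array): [38, 9, 41, 8, 19, None, 42, 3, None, 14, 25, None, 46, 2]
BFS from the root, enqueuing left then right child of each popped node:
  queue [38] -> pop 38, enqueue [9, 41], visited so far: [38]
  queue [9, 41] -> pop 9, enqueue [8, 19], visited so far: [38, 9]
  queue [41, 8, 19] -> pop 41, enqueue [42], visited so far: [38, 9, 41]
  queue [8, 19, 42] -> pop 8, enqueue [3], visited so far: [38, 9, 41, 8]
  queue [19, 42, 3] -> pop 19, enqueue [14, 25], visited so far: [38, 9, 41, 8, 19]
  queue [42, 3, 14, 25] -> pop 42, enqueue [46], visited so far: [38, 9, 41, 8, 19, 42]
  queue [3, 14, 25, 46] -> pop 3, enqueue [2], visited so far: [38, 9, 41, 8, 19, 42, 3]
  queue [14, 25, 46, 2] -> pop 14, enqueue [none], visited so far: [38, 9, 41, 8, 19, 42, 3, 14]
  queue [25, 46, 2] -> pop 25, enqueue [none], visited so far: [38, 9, 41, 8, 19, 42, 3, 14, 25]
  queue [46, 2] -> pop 46, enqueue [none], visited so far: [38, 9, 41, 8, 19, 42, 3, 14, 25, 46]
  queue [2] -> pop 2, enqueue [none], visited so far: [38, 9, 41, 8, 19, 42, 3, 14, 25, 46, 2]
Result: [38, 9, 41, 8, 19, 42, 3, 14, 25, 46, 2]


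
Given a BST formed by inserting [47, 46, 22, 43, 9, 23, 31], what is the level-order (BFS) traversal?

Tree insertion order: [47, 46, 22, 43, 9, 23, 31]
Tree (level-order array): [47, 46, None, 22, None, 9, 43, None, None, 23, None, None, 31]
BFS from the root, enqueuing left then right child of each popped node:
  queue [47] -> pop 47, enqueue [46], visited so far: [47]
  queue [46] -> pop 46, enqueue [22], visited so far: [47, 46]
  queue [22] -> pop 22, enqueue [9, 43], visited so far: [47, 46, 22]
  queue [9, 43] -> pop 9, enqueue [none], visited so far: [47, 46, 22, 9]
  queue [43] -> pop 43, enqueue [23], visited so far: [47, 46, 22, 9, 43]
  queue [23] -> pop 23, enqueue [31], visited so far: [47, 46, 22, 9, 43, 23]
  queue [31] -> pop 31, enqueue [none], visited so far: [47, 46, 22, 9, 43, 23, 31]
Result: [47, 46, 22, 9, 43, 23, 31]


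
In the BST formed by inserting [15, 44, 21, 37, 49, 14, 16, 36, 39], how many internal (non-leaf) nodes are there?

Tree built from: [15, 44, 21, 37, 49, 14, 16, 36, 39]
Tree (level-order array): [15, 14, 44, None, None, 21, 49, 16, 37, None, None, None, None, 36, 39]
Rule: An internal node has at least one child.
Per-node child counts:
  node 15: 2 child(ren)
  node 14: 0 child(ren)
  node 44: 2 child(ren)
  node 21: 2 child(ren)
  node 16: 0 child(ren)
  node 37: 2 child(ren)
  node 36: 0 child(ren)
  node 39: 0 child(ren)
  node 49: 0 child(ren)
Matching nodes: [15, 44, 21, 37]
Count of internal (non-leaf) nodes: 4


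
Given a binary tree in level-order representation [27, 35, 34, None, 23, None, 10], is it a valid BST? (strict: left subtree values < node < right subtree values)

Level-order array: [27, 35, 34, None, 23, None, 10]
Validate using subtree bounds (lo, hi): at each node, require lo < value < hi,
then recurse left with hi=value and right with lo=value.
Preorder trace (stopping at first violation):
  at node 27 with bounds (-inf, +inf): OK
  at node 35 with bounds (-inf, 27): VIOLATION
Node 35 violates its bound: not (-inf < 35 < 27).
Result: Not a valid BST


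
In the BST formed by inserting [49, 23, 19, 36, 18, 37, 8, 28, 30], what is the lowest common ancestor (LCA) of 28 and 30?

Tree insertion order: [49, 23, 19, 36, 18, 37, 8, 28, 30]
Tree (level-order array): [49, 23, None, 19, 36, 18, None, 28, 37, 8, None, None, 30]
In a BST, the LCA of p=28, q=30 is the first node v on the
root-to-leaf path with p <= v <= q (go left if both < v, right if both > v).
Walk from root:
  at 49: both 28 and 30 < 49, go left
  at 23: both 28 and 30 > 23, go right
  at 36: both 28 and 30 < 36, go left
  at 28: 28 <= 28 <= 30, this is the LCA
LCA = 28


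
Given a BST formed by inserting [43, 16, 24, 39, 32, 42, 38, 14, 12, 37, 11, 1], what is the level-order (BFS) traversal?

Tree insertion order: [43, 16, 24, 39, 32, 42, 38, 14, 12, 37, 11, 1]
Tree (level-order array): [43, 16, None, 14, 24, 12, None, None, 39, 11, None, 32, 42, 1, None, None, 38, None, None, None, None, 37]
BFS from the root, enqueuing left then right child of each popped node:
  queue [43] -> pop 43, enqueue [16], visited so far: [43]
  queue [16] -> pop 16, enqueue [14, 24], visited so far: [43, 16]
  queue [14, 24] -> pop 14, enqueue [12], visited so far: [43, 16, 14]
  queue [24, 12] -> pop 24, enqueue [39], visited so far: [43, 16, 14, 24]
  queue [12, 39] -> pop 12, enqueue [11], visited so far: [43, 16, 14, 24, 12]
  queue [39, 11] -> pop 39, enqueue [32, 42], visited so far: [43, 16, 14, 24, 12, 39]
  queue [11, 32, 42] -> pop 11, enqueue [1], visited so far: [43, 16, 14, 24, 12, 39, 11]
  queue [32, 42, 1] -> pop 32, enqueue [38], visited so far: [43, 16, 14, 24, 12, 39, 11, 32]
  queue [42, 1, 38] -> pop 42, enqueue [none], visited so far: [43, 16, 14, 24, 12, 39, 11, 32, 42]
  queue [1, 38] -> pop 1, enqueue [none], visited so far: [43, 16, 14, 24, 12, 39, 11, 32, 42, 1]
  queue [38] -> pop 38, enqueue [37], visited so far: [43, 16, 14, 24, 12, 39, 11, 32, 42, 1, 38]
  queue [37] -> pop 37, enqueue [none], visited so far: [43, 16, 14, 24, 12, 39, 11, 32, 42, 1, 38, 37]
Result: [43, 16, 14, 24, 12, 39, 11, 32, 42, 1, 38, 37]


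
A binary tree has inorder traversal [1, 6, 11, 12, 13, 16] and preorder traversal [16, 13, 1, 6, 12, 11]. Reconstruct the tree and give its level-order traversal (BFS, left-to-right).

Inorder:  [1, 6, 11, 12, 13, 16]
Preorder: [16, 13, 1, 6, 12, 11]
Algorithm: preorder visits root first, so consume preorder in order;
for each root, split the current inorder slice at that value into
left-subtree inorder and right-subtree inorder, then recurse.
Recursive splits:
  root=16; inorder splits into left=[1, 6, 11, 12, 13], right=[]
  root=13; inorder splits into left=[1, 6, 11, 12], right=[]
  root=1; inorder splits into left=[], right=[6, 11, 12]
  root=6; inorder splits into left=[], right=[11, 12]
  root=12; inorder splits into left=[11], right=[]
  root=11; inorder splits into left=[], right=[]
Reconstructed level-order: [16, 13, 1, 6, 12, 11]


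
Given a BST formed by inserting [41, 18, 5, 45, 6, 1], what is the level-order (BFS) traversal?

Tree insertion order: [41, 18, 5, 45, 6, 1]
Tree (level-order array): [41, 18, 45, 5, None, None, None, 1, 6]
BFS from the root, enqueuing left then right child of each popped node:
  queue [41] -> pop 41, enqueue [18, 45], visited so far: [41]
  queue [18, 45] -> pop 18, enqueue [5], visited so far: [41, 18]
  queue [45, 5] -> pop 45, enqueue [none], visited so far: [41, 18, 45]
  queue [5] -> pop 5, enqueue [1, 6], visited so far: [41, 18, 45, 5]
  queue [1, 6] -> pop 1, enqueue [none], visited so far: [41, 18, 45, 5, 1]
  queue [6] -> pop 6, enqueue [none], visited so far: [41, 18, 45, 5, 1, 6]
Result: [41, 18, 45, 5, 1, 6]


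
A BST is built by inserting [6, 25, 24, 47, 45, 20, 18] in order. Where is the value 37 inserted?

Starting tree (level order): [6, None, 25, 24, 47, 20, None, 45, None, 18]
Insertion path: 6 -> 25 -> 47 -> 45
Result: insert 37 as left child of 45
Final tree (level order): [6, None, 25, 24, 47, 20, None, 45, None, 18, None, 37]


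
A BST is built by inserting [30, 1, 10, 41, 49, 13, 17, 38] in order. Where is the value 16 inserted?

Starting tree (level order): [30, 1, 41, None, 10, 38, 49, None, 13, None, None, None, None, None, 17]
Insertion path: 30 -> 1 -> 10 -> 13 -> 17
Result: insert 16 as left child of 17
Final tree (level order): [30, 1, 41, None, 10, 38, 49, None, 13, None, None, None, None, None, 17, 16]


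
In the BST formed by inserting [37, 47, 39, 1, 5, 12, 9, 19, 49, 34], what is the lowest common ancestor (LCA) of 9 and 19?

Tree insertion order: [37, 47, 39, 1, 5, 12, 9, 19, 49, 34]
Tree (level-order array): [37, 1, 47, None, 5, 39, 49, None, 12, None, None, None, None, 9, 19, None, None, None, 34]
In a BST, the LCA of p=9, q=19 is the first node v on the
root-to-leaf path with p <= v <= q (go left if both < v, right if both > v).
Walk from root:
  at 37: both 9 and 19 < 37, go left
  at 1: both 9 and 19 > 1, go right
  at 5: both 9 and 19 > 5, go right
  at 12: 9 <= 12 <= 19, this is the LCA
LCA = 12


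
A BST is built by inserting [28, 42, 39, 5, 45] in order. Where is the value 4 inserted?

Starting tree (level order): [28, 5, 42, None, None, 39, 45]
Insertion path: 28 -> 5
Result: insert 4 as left child of 5
Final tree (level order): [28, 5, 42, 4, None, 39, 45]


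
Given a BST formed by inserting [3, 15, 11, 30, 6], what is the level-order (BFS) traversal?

Tree insertion order: [3, 15, 11, 30, 6]
Tree (level-order array): [3, None, 15, 11, 30, 6]
BFS from the root, enqueuing left then right child of each popped node:
  queue [3] -> pop 3, enqueue [15], visited so far: [3]
  queue [15] -> pop 15, enqueue [11, 30], visited so far: [3, 15]
  queue [11, 30] -> pop 11, enqueue [6], visited so far: [3, 15, 11]
  queue [30, 6] -> pop 30, enqueue [none], visited so far: [3, 15, 11, 30]
  queue [6] -> pop 6, enqueue [none], visited so far: [3, 15, 11, 30, 6]
Result: [3, 15, 11, 30, 6]


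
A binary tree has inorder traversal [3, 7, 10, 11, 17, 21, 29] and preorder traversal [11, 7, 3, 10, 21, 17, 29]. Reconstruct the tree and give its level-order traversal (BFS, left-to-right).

Inorder:  [3, 7, 10, 11, 17, 21, 29]
Preorder: [11, 7, 3, 10, 21, 17, 29]
Algorithm: preorder visits root first, so consume preorder in order;
for each root, split the current inorder slice at that value into
left-subtree inorder and right-subtree inorder, then recurse.
Recursive splits:
  root=11; inorder splits into left=[3, 7, 10], right=[17, 21, 29]
  root=7; inorder splits into left=[3], right=[10]
  root=3; inorder splits into left=[], right=[]
  root=10; inorder splits into left=[], right=[]
  root=21; inorder splits into left=[17], right=[29]
  root=17; inorder splits into left=[], right=[]
  root=29; inorder splits into left=[], right=[]
Reconstructed level-order: [11, 7, 21, 3, 10, 17, 29]


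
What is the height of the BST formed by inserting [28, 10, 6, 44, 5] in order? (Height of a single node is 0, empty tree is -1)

Insertion order: [28, 10, 6, 44, 5]
Tree (level-order array): [28, 10, 44, 6, None, None, None, 5]
Compute height bottom-up (empty subtree = -1):
  height(5) = 1 + max(-1, -1) = 0
  height(6) = 1 + max(0, -1) = 1
  height(10) = 1 + max(1, -1) = 2
  height(44) = 1 + max(-1, -1) = 0
  height(28) = 1 + max(2, 0) = 3
Height = 3


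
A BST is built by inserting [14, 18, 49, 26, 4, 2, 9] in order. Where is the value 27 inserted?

Starting tree (level order): [14, 4, 18, 2, 9, None, 49, None, None, None, None, 26]
Insertion path: 14 -> 18 -> 49 -> 26
Result: insert 27 as right child of 26
Final tree (level order): [14, 4, 18, 2, 9, None, 49, None, None, None, None, 26, None, None, 27]


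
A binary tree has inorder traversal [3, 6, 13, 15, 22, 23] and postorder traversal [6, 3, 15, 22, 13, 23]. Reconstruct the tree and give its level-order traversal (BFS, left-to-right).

Inorder:   [3, 6, 13, 15, 22, 23]
Postorder: [6, 3, 15, 22, 13, 23]
Algorithm: postorder visits root last, so walk postorder right-to-left;
each value is the root of the current inorder slice — split it at that
value, recurse on the right subtree first, then the left.
Recursive splits:
  root=23; inorder splits into left=[3, 6, 13, 15, 22], right=[]
  root=13; inorder splits into left=[3, 6], right=[15, 22]
  root=22; inorder splits into left=[15], right=[]
  root=15; inorder splits into left=[], right=[]
  root=3; inorder splits into left=[], right=[6]
  root=6; inorder splits into left=[], right=[]
Reconstructed level-order: [23, 13, 3, 22, 6, 15]


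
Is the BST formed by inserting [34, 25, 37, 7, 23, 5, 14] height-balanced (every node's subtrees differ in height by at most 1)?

Tree (level-order array): [34, 25, 37, 7, None, None, None, 5, 23, None, None, 14]
Definition: a tree is height-balanced if, at every node, |h(left) - h(right)| <= 1 (empty subtree has height -1).
Bottom-up per-node check:
  node 5: h_left=-1, h_right=-1, diff=0 [OK], height=0
  node 14: h_left=-1, h_right=-1, diff=0 [OK], height=0
  node 23: h_left=0, h_right=-1, diff=1 [OK], height=1
  node 7: h_left=0, h_right=1, diff=1 [OK], height=2
  node 25: h_left=2, h_right=-1, diff=3 [FAIL (|2--1|=3 > 1)], height=3
  node 37: h_left=-1, h_right=-1, diff=0 [OK], height=0
  node 34: h_left=3, h_right=0, diff=3 [FAIL (|3-0|=3 > 1)], height=4
Node 25 violates the condition: |2 - -1| = 3 > 1.
Result: Not balanced


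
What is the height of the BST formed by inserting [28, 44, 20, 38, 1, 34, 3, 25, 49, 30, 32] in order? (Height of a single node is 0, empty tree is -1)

Insertion order: [28, 44, 20, 38, 1, 34, 3, 25, 49, 30, 32]
Tree (level-order array): [28, 20, 44, 1, 25, 38, 49, None, 3, None, None, 34, None, None, None, None, None, 30, None, None, 32]
Compute height bottom-up (empty subtree = -1):
  height(3) = 1 + max(-1, -1) = 0
  height(1) = 1 + max(-1, 0) = 1
  height(25) = 1 + max(-1, -1) = 0
  height(20) = 1 + max(1, 0) = 2
  height(32) = 1 + max(-1, -1) = 0
  height(30) = 1 + max(-1, 0) = 1
  height(34) = 1 + max(1, -1) = 2
  height(38) = 1 + max(2, -1) = 3
  height(49) = 1 + max(-1, -1) = 0
  height(44) = 1 + max(3, 0) = 4
  height(28) = 1 + max(2, 4) = 5
Height = 5


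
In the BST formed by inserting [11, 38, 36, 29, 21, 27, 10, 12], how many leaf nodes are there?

Tree built from: [11, 38, 36, 29, 21, 27, 10, 12]
Tree (level-order array): [11, 10, 38, None, None, 36, None, 29, None, 21, None, 12, 27]
Rule: A leaf has 0 children.
Per-node child counts:
  node 11: 2 child(ren)
  node 10: 0 child(ren)
  node 38: 1 child(ren)
  node 36: 1 child(ren)
  node 29: 1 child(ren)
  node 21: 2 child(ren)
  node 12: 0 child(ren)
  node 27: 0 child(ren)
Matching nodes: [10, 12, 27]
Count of leaf nodes: 3


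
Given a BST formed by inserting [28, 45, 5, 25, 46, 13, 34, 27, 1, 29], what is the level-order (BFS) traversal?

Tree insertion order: [28, 45, 5, 25, 46, 13, 34, 27, 1, 29]
Tree (level-order array): [28, 5, 45, 1, 25, 34, 46, None, None, 13, 27, 29]
BFS from the root, enqueuing left then right child of each popped node:
  queue [28] -> pop 28, enqueue [5, 45], visited so far: [28]
  queue [5, 45] -> pop 5, enqueue [1, 25], visited so far: [28, 5]
  queue [45, 1, 25] -> pop 45, enqueue [34, 46], visited so far: [28, 5, 45]
  queue [1, 25, 34, 46] -> pop 1, enqueue [none], visited so far: [28, 5, 45, 1]
  queue [25, 34, 46] -> pop 25, enqueue [13, 27], visited so far: [28, 5, 45, 1, 25]
  queue [34, 46, 13, 27] -> pop 34, enqueue [29], visited so far: [28, 5, 45, 1, 25, 34]
  queue [46, 13, 27, 29] -> pop 46, enqueue [none], visited so far: [28, 5, 45, 1, 25, 34, 46]
  queue [13, 27, 29] -> pop 13, enqueue [none], visited so far: [28, 5, 45, 1, 25, 34, 46, 13]
  queue [27, 29] -> pop 27, enqueue [none], visited so far: [28, 5, 45, 1, 25, 34, 46, 13, 27]
  queue [29] -> pop 29, enqueue [none], visited so far: [28, 5, 45, 1, 25, 34, 46, 13, 27, 29]
Result: [28, 5, 45, 1, 25, 34, 46, 13, 27, 29]


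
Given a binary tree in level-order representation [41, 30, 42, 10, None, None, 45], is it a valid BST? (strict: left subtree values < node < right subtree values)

Level-order array: [41, 30, 42, 10, None, None, 45]
Validate using subtree bounds (lo, hi): at each node, require lo < value < hi,
then recurse left with hi=value and right with lo=value.
Preorder trace (stopping at first violation):
  at node 41 with bounds (-inf, +inf): OK
  at node 30 with bounds (-inf, 41): OK
  at node 10 with bounds (-inf, 30): OK
  at node 42 with bounds (41, +inf): OK
  at node 45 with bounds (42, +inf): OK
No violation found at any node.
Result: Valid BST


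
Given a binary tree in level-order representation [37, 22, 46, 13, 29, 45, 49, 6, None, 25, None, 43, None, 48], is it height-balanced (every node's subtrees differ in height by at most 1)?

Tree (level-order array): [37, 22, 46, 13, 29, 45, 49, 6, None, 25, None, 43, None, 48]
Definition: a tree is height-balanced if, at every node, |h(left) - h(right)| <= 1 (empty subtree has height -1).
Bottom-up per-node check:
  node 6: h_left=-1, h_right=-1, diff=0 [OK], height=0
  node 13: h_left=0, h_right=-1, diff=1 [OK], height=1
  node 25: h_left=-1, h_right=-1, diff=0 [OK], height=0
  node 29: h_left=0, h_right=-1, diff=1 [OK], height=1
  node 22: h_left=1, h_right=1, diff=0 [OK], height=2
  node 43: h_left=-1, h_right=-1, diff=0 [OK], height=0
  node 45: h_left=0, h_right=-1, diff=1 [OK], height=1
  node 48: h_left=-1, h_right=-1, diff=0 [OK], height=0
  node 49: h_left=0, h_right=-1, diff=1 [OK], height=1
  node 46: h_left=1, h_right=1, diff=0 [OK], height=2
  node 37: h_left=2, h_right=2, diff=0 [OK], height=3
All nodes satisfy the balance condition.
Result: Balanced


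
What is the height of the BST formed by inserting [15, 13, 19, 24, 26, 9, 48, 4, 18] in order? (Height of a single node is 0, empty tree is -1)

Insertion order: [15, 13, 19, 24, 26, 9, 48, 4, 18]
Tree (level-order array): [15, 13, 19, 9, None, 18, 24, 4, None, None, None, None, 26, None, None, None, 48]
Compute height bottom-up (empty subtree = -1):
  height(4) = 1 + max(-1, -1) = 0
  height(9) = 1 + max(0, -1) = 1
  height(13) = 1 + max(1, -1) = 2
  height(18) = 1 + max(-1, -1) = 0
  height(48) = 1 + max(-1, -1) = 0
  height(26) = 1 + max(-1, 0) = 1
  height(24) = 1 + max(-1, 1) = 2
  height(19) = 1 + max(0, 2) = 3
  height(15) = 1 + max(2, 3) = 4
Height = 4


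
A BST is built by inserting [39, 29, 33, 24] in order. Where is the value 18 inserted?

Starting tree (level order): [39, 29, None, 24, 33]
Insertion path: 39 -> 29 -> 24
Result: insert 18 as left child of 24
Final tree (level order): [39, 29, None, 24, 33, 18]


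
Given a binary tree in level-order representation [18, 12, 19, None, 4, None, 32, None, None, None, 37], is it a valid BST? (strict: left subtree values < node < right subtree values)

Level-order array: [18, 12, 19, None, 4, None, 32, None, None, None, 37]
Validate using subtree bounds (lo, hi): at each node, require lo < value < hi,
then recurse left with hi=value and right with lo=value.
Preorder trace (stopping at first violation):
  at node 18 with bounds (-inf, +inf): OK
  at node 12 with bounds (-inf, 18): OK
  at node 4 with bounds (12, 18): VIOLATION
Node 4 violates its bound: not (12 < 4 < 18).
Result: Not a valid BST


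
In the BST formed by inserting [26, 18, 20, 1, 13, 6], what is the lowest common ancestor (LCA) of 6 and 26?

Tree insertion order: [26, 18, 20, 1, 13, 6]
Tree (level-order array): [26, 18, None, 1, 20, None, 13, None, None, 6]
In a BST, the LCA of p=6, q=26 is the first node v on the
root-to-leaf path with p <= v <= q (go left if both < v, right if both > v).
Walk from root:
  at 26: 6 <= 26 <= 26, this is the LCA
LCA = 26
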